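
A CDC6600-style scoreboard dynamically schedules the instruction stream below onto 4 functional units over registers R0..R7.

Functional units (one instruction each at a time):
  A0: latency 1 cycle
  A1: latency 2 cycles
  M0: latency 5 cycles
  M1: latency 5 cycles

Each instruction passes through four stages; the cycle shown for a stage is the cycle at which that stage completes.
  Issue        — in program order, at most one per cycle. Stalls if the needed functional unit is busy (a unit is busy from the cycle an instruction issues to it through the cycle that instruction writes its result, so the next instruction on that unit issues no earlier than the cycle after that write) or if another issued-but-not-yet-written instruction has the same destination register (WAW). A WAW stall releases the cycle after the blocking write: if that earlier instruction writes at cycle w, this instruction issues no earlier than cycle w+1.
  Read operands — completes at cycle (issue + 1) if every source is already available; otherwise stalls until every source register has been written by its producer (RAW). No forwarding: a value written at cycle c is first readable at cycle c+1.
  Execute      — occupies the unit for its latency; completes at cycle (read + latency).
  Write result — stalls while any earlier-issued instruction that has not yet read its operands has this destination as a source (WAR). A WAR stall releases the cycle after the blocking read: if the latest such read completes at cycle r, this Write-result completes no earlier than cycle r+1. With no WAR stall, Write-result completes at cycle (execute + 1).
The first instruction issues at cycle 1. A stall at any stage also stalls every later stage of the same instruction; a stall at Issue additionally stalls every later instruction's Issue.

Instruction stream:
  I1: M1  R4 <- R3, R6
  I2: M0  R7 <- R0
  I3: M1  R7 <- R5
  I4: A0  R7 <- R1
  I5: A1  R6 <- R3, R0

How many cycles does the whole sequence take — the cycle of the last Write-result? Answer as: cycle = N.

I1 -> (1, 2, 7, 8)
I2 -> (2, 3, 8, 9)
I3 -> (10, 11, 16, 17)  // WAW R7: wait I2 write@9
I4 -> (18, 19, 20, 21)  // WAW R7: wait I3 write@17
I5 -> (19, 20, 22, 23)

cycle = 23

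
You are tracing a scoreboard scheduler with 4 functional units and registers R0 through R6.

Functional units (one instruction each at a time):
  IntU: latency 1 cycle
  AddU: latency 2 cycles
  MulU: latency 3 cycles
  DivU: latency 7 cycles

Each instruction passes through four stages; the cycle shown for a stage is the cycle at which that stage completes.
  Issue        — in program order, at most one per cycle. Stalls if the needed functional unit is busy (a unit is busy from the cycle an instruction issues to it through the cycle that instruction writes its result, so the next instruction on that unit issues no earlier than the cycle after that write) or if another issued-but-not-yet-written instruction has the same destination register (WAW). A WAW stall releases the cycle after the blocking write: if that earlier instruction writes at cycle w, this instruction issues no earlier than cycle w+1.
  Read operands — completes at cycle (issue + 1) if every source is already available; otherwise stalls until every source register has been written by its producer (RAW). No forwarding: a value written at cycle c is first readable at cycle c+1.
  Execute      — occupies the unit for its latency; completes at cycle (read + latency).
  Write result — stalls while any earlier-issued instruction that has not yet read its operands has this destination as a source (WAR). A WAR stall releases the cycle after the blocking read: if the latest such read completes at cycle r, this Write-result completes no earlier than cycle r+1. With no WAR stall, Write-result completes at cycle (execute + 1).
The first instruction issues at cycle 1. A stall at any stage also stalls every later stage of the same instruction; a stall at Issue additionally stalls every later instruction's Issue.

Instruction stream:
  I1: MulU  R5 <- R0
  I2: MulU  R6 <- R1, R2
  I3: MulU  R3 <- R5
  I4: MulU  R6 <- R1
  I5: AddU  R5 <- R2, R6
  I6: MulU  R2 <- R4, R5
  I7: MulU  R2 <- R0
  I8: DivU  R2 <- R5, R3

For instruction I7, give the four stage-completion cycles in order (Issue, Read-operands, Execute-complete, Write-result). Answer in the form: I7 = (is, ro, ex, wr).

1) issue 1, read 2, done 5, write 6
2) issue 7, read 8, done 11, write 12  <struct: MulU busy until I1 writes@6>
3) issue 13, read 14, done 17, write 18  <struct: MulU busy until I2 writes@12>
4) issue 19, read 20, done 23, write 24  <struct: MulU busy until I3 writes@18>
5) issue 20, read 25, done 27, write 28  <RAW R6: wait I4 write@24>
6) issue 25, read 29, done 32, write 33  <struct: MulU busy until I4 writes@24 / RAW R5: wait I5 write@28>
7) issue 34, read 35, done 38, write 39  <struct: MulU busy until I6 writes@33>
8) issue 40, read 41, done 48, write 49  <WAW R2: wait I7 write@39>

I7 = (34, 35, 38, 39)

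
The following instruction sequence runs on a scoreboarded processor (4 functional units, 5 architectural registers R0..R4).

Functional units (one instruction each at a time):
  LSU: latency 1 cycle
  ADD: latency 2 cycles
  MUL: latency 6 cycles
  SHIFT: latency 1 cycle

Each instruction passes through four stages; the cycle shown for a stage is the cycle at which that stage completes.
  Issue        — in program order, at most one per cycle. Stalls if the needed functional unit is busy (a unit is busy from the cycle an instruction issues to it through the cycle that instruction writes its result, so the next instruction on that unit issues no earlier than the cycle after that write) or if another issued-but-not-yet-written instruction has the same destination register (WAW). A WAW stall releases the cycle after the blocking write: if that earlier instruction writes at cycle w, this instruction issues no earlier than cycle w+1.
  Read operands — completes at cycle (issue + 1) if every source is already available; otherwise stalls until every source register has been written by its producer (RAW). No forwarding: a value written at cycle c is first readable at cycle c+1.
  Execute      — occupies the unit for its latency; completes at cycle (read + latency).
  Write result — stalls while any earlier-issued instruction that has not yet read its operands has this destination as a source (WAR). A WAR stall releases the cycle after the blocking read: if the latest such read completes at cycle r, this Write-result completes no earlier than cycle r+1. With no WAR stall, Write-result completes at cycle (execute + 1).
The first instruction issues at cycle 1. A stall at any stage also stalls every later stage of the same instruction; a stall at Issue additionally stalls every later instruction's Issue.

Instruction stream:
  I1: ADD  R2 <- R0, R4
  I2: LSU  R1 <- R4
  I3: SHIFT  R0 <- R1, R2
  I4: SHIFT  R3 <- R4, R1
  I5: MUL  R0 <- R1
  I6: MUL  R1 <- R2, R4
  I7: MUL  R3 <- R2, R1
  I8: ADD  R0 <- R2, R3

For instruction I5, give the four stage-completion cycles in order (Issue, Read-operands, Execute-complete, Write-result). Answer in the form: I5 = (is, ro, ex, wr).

I5 = (10, 11, 17, 18)

  I1 | 1 | 2 | 4 | 5
  I2 | 2 | 3 | 4 | 5
  I3 | 3 | 6 | 7 | 8   RAW R1: wait I2 write@5 · RAW R2: wait I1 write@5
  I4 | 9 | 10 | 11 | 12   struct: SHIFT busy until I3 writes@8
  I5 | 10 | 11 | 17 | 18
  I6 | 19 | 20 | 26 | 27   struct: MUL busy until I5 writes@18
  I7 | 28 | 29 | 35 | 36   struct: MUL busy until I6 writes@27
  I8 | 29 | 37 | 39 | 40   RAW R3: wait I7 write@36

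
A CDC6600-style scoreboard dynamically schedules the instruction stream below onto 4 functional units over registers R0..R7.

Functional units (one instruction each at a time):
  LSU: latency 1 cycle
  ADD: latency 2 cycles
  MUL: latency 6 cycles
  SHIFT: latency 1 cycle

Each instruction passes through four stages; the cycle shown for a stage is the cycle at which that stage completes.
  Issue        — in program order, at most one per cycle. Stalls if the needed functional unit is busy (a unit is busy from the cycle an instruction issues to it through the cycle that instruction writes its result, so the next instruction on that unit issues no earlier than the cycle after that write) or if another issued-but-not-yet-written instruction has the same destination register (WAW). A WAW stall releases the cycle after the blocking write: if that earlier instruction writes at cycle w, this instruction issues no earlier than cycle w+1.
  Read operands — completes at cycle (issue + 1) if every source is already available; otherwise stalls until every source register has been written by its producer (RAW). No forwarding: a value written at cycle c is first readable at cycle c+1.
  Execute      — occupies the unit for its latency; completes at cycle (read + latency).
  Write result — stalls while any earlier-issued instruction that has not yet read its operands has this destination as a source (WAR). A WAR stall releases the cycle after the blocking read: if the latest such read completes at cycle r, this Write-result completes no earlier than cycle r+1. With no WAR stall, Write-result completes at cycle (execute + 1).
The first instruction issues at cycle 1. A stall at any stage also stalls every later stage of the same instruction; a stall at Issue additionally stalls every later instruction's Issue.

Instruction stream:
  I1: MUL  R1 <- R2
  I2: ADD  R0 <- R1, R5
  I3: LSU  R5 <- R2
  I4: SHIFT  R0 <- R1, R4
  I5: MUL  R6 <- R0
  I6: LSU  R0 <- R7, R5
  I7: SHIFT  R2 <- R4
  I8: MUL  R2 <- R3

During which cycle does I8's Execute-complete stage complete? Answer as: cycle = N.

[1] I1 dispatched to MUL
[2] I1 operands ready, I2 dispatched to ADD
[3] I3 dispatched to LSU
[4] I3 operands ready
[5] I3 complete
[8] I1 complete
[9] R1←I1
[10] I2 operands ready
[11] R5←I3
[12] I2 complete
[13] R0←I2
[14] I4 dispatched to SHIFT
[15] I4 operands ready, I5 dispatched to MUL
[16] I4 complete
[17] R0←I4
[18] I5 operands ready, I6 dispatched to LSU
[19] I6 operands ready, I7 dispatched to SHIFT
[20] I6 complete, I7 operands ready
[21] R0←I6, I7 complete
[22] R2←I7
[24] I5 complete
[25] R6←I5
[26] I8 dispatched to MUL
[27] I8 operands ready
[33] I8 complete
[34] R2←I8

cycle = 33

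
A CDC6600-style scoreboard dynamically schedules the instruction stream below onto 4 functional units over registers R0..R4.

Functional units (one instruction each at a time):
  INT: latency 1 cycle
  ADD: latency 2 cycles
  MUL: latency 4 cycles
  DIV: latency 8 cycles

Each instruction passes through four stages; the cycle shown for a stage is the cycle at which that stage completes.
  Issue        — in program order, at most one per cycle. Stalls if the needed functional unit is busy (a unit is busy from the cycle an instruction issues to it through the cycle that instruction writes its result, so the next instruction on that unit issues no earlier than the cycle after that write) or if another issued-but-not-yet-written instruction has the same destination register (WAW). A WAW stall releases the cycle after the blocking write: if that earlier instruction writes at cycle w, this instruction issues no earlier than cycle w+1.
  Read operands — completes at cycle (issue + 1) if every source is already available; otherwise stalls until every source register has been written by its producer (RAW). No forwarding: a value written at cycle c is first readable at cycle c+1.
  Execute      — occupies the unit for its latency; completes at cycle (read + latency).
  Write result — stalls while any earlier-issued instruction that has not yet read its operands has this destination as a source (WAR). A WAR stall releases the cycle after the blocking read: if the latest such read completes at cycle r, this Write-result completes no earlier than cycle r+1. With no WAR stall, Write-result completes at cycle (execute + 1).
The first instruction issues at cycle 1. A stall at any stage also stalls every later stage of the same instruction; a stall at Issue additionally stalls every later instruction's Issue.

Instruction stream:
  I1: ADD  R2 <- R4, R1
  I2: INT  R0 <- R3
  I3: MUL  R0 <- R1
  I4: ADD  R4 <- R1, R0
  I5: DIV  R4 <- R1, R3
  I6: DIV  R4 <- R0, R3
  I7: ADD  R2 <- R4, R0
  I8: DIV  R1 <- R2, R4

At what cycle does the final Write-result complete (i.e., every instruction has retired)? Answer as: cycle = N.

cycle = 52

[I1] 1/2/4/5
[I2] 2/3/4/5
[I3] 6/7/11/12  (WAW R0: wait I2 write@5)
[I4] 7/13/15/16  (RAW R0: wait I3 write@12)
[I5] 17/18/26/27  (WAW R4: wait I4 write@16)
[I6] 28/29/37/38  (struct: DIV busy until I5 writes@27)
[I7] 29/39/41/42  (RAW R4: wait I6 write@38)
[I8] 39/43/51/52  (struct: DIV busy until I6 writes@38; RAW R2: wait I7 write@42)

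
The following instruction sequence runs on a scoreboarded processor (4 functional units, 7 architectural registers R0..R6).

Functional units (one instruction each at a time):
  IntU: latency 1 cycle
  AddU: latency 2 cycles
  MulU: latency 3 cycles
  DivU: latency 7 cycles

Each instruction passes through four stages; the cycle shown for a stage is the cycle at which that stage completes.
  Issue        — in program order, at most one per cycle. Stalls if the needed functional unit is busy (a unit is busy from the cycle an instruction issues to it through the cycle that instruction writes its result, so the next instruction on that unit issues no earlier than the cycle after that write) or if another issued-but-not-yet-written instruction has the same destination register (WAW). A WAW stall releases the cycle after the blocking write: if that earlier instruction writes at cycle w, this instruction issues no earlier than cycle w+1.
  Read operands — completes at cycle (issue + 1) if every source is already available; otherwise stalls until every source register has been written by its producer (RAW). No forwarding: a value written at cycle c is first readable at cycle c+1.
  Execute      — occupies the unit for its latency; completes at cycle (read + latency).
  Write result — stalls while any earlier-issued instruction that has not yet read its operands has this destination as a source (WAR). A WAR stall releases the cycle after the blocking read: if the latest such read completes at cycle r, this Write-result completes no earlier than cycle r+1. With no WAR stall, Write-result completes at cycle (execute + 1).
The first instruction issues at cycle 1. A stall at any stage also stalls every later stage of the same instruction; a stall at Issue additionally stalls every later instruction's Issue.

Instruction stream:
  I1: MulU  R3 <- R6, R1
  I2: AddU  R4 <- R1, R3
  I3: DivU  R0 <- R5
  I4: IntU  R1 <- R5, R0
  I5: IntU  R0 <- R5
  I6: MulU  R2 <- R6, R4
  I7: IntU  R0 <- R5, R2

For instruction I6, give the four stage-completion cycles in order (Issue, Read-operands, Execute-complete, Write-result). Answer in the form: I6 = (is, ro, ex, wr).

I6 = (17, 18, 21, 22)

[1] issue I1 (MulU)
[2] I1 read-ops | issue I2 (AddU)
[3] issue I3 (DivU)
[4] I3 read-ops | issue I4 (IntU)
[5] I1 finished on MulU
[6] I1→R3
[7] I2 read-ops
[9] I2 finished on AddU
[10] I2→R4
[11] I3 finished on DivU
[12] I3→R0
[13] I4 read-ops
[14] I4 finished on IntU
[15] I4→R1
[16] issue I5 (IntU)
[17] I5 read-ops | issue I6 (MulU)
[18] I5 finished on IntU | I6 read-ops
[19] I5→R0
[20] issue I7 (IntU)
[21] I6 finished on MulU
[22] I6→R2
[23] I7 read-ops
[24] I7 finished on IntU
[25] I7→R0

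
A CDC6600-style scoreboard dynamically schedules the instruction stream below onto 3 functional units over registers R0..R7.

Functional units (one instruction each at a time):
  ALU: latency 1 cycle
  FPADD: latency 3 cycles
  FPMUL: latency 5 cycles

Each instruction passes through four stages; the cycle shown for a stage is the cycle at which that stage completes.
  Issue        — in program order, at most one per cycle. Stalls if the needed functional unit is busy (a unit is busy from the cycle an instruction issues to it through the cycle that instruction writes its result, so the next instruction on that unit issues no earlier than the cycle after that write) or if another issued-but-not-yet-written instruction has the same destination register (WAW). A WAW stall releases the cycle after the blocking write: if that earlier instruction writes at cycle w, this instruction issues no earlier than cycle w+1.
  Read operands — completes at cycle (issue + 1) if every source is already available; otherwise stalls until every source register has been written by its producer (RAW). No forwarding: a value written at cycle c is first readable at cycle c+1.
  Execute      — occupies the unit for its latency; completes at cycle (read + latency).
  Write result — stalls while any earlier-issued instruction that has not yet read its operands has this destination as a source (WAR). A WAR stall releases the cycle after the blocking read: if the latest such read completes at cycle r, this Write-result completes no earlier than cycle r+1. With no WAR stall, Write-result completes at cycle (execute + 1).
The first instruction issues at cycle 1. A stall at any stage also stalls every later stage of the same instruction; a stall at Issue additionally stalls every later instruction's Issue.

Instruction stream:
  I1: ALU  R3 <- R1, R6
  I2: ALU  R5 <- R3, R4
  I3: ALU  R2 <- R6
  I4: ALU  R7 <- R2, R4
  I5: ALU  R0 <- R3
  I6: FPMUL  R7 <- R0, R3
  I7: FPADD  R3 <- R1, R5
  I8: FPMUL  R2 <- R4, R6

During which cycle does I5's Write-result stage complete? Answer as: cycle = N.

cycle = 20

I1 -> (1, 2, 3, 4)
I2 -> (5, 6, 7, 8)  // struct: ALU busy until I1 writes@4
I3 -> (9, 10, 11, 12)  // struct: ALU busy until I2 writes@8
I4 -> (13, 14, 15, 16)  // struct: ALU busy until I3 writes@12
I5 -> (17, 18, 19, 20)  // struct: ALU busy until I4 writes@16
I6 -> (18, 21, 26, 27)  // RAW R0: wait I5 write@20
I7 -> (19, 20, 23, 24)
I8 -> (28, 29, 34, 35)  // struct: FPMUL busy until I6 writes@27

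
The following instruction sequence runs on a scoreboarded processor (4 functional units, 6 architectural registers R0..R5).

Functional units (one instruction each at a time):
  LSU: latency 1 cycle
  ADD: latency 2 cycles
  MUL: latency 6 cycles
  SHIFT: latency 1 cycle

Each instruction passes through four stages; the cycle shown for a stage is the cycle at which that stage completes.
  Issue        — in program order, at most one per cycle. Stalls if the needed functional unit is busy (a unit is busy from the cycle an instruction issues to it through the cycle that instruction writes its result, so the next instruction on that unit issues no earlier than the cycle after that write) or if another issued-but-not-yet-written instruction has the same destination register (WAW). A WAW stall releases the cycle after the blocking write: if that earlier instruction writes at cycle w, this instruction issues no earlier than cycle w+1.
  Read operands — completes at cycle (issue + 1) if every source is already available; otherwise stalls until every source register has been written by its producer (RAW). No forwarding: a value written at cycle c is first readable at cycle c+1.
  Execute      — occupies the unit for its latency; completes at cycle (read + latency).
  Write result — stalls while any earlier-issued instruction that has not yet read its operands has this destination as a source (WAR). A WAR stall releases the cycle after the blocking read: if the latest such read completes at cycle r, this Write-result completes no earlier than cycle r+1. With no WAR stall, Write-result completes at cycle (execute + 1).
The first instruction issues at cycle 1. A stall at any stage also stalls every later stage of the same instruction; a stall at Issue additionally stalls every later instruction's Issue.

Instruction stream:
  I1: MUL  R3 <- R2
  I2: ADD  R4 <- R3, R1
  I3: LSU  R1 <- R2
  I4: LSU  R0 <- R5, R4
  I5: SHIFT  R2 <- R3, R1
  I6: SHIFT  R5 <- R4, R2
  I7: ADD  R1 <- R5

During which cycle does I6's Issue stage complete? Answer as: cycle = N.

[1] I1→MUL
[2] I1 RO · I2→ADD
[3] I3→LSU
[4] I3 RO
[5] I3 EX
[8] I1 EX
[9] I1 WR R3
[10] I2 RO
[11] I3 WR R1
[12] I2 EX · I4→LSU
[13] I2 WR R4 · I5→SHIFT
[14] I4 RO · I5 RO
[15] I4 EX · I5 EX
[16] I4 WR R0 · I5 WR R2
[17] I6→SHIFT
[18] I6 RO · I7→ADD
[19] I6 EX
[20] I6 WR R5
[21] I7 RO
[23] I7 EX
[24] I7 WR R1

cycle = 17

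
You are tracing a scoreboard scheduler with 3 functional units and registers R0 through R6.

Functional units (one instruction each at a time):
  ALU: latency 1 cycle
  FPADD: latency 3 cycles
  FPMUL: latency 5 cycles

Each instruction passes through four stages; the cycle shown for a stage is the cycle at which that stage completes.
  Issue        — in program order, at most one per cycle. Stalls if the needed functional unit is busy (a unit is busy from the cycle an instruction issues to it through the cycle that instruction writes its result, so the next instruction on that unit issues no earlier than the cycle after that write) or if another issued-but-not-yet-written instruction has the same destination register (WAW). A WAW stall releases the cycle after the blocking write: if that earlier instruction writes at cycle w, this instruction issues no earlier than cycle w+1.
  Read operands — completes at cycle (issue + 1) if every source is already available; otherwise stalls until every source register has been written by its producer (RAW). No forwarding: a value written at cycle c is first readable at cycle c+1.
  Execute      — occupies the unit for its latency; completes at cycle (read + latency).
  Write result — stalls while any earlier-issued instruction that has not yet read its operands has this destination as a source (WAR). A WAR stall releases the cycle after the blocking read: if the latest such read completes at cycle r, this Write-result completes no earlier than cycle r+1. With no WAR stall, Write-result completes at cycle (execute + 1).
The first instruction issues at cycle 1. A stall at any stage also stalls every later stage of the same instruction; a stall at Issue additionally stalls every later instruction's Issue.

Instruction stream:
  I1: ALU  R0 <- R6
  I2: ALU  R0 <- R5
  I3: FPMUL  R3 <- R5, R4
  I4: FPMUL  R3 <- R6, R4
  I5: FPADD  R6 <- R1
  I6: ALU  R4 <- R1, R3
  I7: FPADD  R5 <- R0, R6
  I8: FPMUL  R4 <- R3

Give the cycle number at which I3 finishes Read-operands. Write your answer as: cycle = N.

cycle = 7

[1] I1→ALU
[2] I1 RO
[3] I1 EX
[4] I1 WR R0
[5] I2→ALU
[6] I2 RO, I3→FPMUL
[7] I2 EX, I3 RO
[8] I2 WR R0
[12] I3 EX
[13] I3 WR R3
[14] I4→FPMUL
[15] I4 RO, I5→FPADD
[16] I5 RO, I6→ALU
[19] I5 EX
[20] I4 EX, I5 WR R6
[21] I4 WR R3, I7→FPADD
[22] I6 RO, I7 RO
[23] I6 EX
[24] I6 WR R4
[25] I7 EX, I8→FPMUL
[26] I7 WR R5, I8 RO
[31] I8 EX
[32] I8 WR R4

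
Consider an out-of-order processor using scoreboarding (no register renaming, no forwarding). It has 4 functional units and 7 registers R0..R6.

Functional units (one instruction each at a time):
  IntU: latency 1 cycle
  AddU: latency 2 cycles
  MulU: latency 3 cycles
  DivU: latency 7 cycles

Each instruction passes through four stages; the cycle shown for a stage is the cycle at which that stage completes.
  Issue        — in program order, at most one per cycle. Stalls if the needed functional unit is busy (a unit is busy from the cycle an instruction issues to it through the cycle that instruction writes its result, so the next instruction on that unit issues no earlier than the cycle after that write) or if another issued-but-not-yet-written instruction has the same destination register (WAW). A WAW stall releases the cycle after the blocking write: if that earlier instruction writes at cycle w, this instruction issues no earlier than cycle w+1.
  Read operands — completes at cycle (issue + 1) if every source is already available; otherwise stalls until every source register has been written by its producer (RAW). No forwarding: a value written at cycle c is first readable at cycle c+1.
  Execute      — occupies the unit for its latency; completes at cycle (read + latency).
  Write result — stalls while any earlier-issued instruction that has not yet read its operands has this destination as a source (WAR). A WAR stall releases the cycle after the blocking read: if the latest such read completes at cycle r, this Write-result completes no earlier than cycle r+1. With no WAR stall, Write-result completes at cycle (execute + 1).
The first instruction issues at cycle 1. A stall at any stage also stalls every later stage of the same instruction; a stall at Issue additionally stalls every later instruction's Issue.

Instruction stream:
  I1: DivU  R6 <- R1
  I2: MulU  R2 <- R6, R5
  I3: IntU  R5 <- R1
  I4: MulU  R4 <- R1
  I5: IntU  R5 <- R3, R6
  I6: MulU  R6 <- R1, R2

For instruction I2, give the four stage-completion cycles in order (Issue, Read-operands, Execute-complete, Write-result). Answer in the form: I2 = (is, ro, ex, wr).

[1] I1→DivU
[2] I1 RO | I2→MulU
[3] I3→IntU
[4] I3 RO
[5] I3 EX
[9] I1 EX
[10] I1 WR R6
[11] I2 RO
[12] I3 WR R5
[14] I2 EX
[15] I2 WR R2
[16] I4→MulU
[17] I4 RO | I5→IntU
[18] I5 RO
[19] I5 EX
[20] I4 EX | I5 WR R5
[21] I4 WR R4
[22] I6→MulU
[23] I6 RO
[26] I6 EX
[27] I6 WR R6

I2 = (2, 11, 14, 15)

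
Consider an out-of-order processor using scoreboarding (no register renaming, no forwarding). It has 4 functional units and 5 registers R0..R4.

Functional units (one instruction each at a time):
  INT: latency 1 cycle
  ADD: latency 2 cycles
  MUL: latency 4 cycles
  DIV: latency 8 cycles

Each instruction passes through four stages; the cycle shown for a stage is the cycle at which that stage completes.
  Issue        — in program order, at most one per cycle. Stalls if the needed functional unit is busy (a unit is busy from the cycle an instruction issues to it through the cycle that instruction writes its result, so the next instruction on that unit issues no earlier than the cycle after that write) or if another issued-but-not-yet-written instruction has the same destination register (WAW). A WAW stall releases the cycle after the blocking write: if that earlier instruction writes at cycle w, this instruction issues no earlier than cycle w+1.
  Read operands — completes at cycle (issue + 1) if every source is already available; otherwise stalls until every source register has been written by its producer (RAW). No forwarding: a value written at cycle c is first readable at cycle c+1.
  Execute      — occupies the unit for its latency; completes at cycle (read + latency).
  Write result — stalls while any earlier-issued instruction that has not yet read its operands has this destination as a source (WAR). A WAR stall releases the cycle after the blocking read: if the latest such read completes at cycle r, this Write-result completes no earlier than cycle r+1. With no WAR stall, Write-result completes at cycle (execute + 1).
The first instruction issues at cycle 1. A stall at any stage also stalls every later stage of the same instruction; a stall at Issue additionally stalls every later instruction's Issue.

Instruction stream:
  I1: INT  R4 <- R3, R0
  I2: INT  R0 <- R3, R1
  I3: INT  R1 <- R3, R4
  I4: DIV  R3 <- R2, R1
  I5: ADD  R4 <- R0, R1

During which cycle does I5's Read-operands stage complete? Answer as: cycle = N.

cycle = 13

t=1  I1 issues→INT
t=2  I1 reads
t=3  I1 exec-done
t=4  I1 writes R4
t=5  I2 issues→INT
t=6  I2 reads
t=7  I2 exec-done
t=8  I2 writes R0
t=9  I3 issues→INT
t=10  I3 reads | I4 issues→DIV
t=11  I3 exec-done | I5 issues→ADD
t=12  I3 writes R1
t=13  I4 reads | I5 reads
t=15  I5 exec-done
t=16  I5 writes R4
t=21  I4 exec-done
t=22  I4 writes R3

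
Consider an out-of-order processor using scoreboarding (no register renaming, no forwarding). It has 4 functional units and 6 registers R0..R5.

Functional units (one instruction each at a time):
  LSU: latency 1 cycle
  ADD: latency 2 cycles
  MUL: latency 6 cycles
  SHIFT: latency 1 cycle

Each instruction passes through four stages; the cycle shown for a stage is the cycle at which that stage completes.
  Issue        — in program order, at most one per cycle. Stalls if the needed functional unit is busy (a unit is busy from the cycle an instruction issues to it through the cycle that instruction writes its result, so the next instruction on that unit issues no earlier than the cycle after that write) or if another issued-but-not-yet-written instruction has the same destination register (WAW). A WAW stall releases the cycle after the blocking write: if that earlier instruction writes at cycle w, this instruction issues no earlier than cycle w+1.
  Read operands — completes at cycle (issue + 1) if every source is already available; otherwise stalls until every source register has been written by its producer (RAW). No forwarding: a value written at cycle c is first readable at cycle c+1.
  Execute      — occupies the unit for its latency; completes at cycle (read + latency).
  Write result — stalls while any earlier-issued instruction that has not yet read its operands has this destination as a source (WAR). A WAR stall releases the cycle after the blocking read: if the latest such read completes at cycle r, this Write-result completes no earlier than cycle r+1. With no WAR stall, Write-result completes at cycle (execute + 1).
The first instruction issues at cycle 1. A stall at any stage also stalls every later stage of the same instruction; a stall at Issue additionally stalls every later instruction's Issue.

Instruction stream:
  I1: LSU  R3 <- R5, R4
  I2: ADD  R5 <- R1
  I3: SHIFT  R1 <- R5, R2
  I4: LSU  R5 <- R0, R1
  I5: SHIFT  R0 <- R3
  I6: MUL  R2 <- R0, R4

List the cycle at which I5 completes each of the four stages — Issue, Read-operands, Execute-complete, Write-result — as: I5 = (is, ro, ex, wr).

[I1] 1/2/3/4
[I2] 2/3/5/6
[I3] 3/7/8/9  (RAW R5: wait I2 write@6)
[I4] 7/10/11/12  (WAW R5: wait I2 write@6; RAW R1: wait I3 write@9)
[I5] 10/11/12/13  (struct: SHIFT busy until I3 writes@9)
[I6] 11/14/20/21  (RAW R0: wait I5 write@13)

I5 = (10, 11, 12, 13)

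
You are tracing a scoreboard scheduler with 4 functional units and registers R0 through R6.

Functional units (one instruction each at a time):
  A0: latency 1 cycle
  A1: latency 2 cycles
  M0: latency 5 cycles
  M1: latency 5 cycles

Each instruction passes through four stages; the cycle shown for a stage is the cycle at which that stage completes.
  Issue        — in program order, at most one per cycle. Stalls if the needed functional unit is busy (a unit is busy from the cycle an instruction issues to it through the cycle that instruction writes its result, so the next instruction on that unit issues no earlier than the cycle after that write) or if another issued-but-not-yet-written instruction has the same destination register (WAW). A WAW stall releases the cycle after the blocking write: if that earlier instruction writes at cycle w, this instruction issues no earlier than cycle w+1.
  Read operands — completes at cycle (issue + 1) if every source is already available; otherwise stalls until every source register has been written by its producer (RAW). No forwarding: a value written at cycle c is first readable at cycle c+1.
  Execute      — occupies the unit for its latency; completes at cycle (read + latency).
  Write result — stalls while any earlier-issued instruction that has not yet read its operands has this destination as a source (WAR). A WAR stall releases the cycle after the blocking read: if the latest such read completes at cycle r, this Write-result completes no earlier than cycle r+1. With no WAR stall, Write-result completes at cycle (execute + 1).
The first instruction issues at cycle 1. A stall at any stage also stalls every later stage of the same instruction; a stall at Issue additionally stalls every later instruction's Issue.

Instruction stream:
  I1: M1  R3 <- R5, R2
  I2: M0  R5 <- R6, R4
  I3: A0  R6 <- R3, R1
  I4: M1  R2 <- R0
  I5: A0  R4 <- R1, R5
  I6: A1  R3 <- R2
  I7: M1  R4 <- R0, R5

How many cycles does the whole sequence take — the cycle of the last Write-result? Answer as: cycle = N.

c1: I1 issues→M1
c2: I1 reads | I2 issues→M0
c3: I2 reads | I3 issues→A0
c7: I1 exec-done
c8: I1 writes R3 | I2 exec-done
c9: I2 writes R5 | I3 reads | I4 issues→M1
c10: I3 exec-done | I4 reads
c11: I3 writes R6
c12: I5 issues→A0
c13: I5 reads | I6 issues→A1
c14: I5 exec-done
c15: I4 exec-done | I5 writes R4
c16: I4 writes R2
c17: I6 reads | I7 issues→M1
c18: I7 reads
c19: I6 exec-done
c20: I6 writes R3
c23: I7 exec-done
c24: I7 writes R4

cycle = 24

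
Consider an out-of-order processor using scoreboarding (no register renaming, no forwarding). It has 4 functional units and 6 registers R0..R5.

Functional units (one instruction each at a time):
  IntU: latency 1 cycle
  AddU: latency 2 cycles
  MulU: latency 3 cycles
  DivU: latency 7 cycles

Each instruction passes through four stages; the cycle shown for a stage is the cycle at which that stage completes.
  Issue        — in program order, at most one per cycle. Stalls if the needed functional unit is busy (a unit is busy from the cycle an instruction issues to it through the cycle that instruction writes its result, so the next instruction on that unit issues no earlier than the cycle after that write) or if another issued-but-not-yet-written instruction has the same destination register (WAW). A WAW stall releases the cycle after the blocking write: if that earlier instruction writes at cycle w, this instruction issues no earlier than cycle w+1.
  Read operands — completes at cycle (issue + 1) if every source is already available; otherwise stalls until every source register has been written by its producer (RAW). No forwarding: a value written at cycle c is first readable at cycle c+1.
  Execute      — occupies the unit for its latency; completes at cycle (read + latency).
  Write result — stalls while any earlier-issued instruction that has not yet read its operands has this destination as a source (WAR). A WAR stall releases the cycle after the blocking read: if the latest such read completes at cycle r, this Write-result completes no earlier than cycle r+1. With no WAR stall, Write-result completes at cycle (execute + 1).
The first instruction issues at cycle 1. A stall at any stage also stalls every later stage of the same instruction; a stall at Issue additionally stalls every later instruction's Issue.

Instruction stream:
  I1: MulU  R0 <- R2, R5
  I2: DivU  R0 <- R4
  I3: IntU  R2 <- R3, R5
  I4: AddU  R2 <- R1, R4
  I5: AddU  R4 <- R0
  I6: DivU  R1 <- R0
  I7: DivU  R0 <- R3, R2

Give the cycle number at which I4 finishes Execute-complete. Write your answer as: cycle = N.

I1  is:1  ro:2  ex:5  wr:6
I2  is:7  ro:8  ex:15  wr:16  — WAW R0: wait I1 write@6
I3  is:8  ro:9  ex:10  wr:11
I4  is:12  ro:13  ex:15  wr:16  — WAW R2: wait I3 write@11
I5  is:17  ro:18  ex:20  wr:21  — struct: AddU busy until I4 writes@16
I6  is:18  ro:19  ex:26  wr:27
I7  is:28  ro:29  ex:36  wr:37  — struct: DivU busy until I6 writes@27

cycle = 15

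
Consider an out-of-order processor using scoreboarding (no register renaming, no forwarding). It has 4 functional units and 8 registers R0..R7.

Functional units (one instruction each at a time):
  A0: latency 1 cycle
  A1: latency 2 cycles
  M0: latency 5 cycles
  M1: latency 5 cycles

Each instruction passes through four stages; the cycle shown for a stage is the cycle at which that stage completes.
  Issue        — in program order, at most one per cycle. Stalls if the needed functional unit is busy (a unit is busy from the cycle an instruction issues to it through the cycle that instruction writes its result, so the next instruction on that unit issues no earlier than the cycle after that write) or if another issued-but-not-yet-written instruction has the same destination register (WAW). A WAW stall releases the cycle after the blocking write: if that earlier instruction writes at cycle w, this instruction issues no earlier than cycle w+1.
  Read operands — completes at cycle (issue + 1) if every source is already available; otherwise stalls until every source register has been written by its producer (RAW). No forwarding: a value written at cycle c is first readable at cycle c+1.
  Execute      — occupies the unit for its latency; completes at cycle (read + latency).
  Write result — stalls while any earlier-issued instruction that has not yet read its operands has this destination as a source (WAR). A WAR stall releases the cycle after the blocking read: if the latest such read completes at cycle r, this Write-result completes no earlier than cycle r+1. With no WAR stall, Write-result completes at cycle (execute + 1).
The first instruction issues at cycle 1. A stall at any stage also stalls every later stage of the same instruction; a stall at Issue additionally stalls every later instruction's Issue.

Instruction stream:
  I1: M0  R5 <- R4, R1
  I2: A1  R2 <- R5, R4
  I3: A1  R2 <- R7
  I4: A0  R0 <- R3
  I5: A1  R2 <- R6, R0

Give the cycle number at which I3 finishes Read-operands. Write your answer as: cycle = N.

1) issue 1, read 2, done 7, write 8
2) issue 2, read 9, done 11, write 12  <RAW R5: wait I1 write@8>
3) issue 13, read 14, done 16, write 17  <struct: A1 busy until I2 writes@12>
4) issue 14, read 15, done 16, write 17
5) issue 18, read 19, done 21, write 22  <struct: A1 busy until I3 writes@17>

cycle = 14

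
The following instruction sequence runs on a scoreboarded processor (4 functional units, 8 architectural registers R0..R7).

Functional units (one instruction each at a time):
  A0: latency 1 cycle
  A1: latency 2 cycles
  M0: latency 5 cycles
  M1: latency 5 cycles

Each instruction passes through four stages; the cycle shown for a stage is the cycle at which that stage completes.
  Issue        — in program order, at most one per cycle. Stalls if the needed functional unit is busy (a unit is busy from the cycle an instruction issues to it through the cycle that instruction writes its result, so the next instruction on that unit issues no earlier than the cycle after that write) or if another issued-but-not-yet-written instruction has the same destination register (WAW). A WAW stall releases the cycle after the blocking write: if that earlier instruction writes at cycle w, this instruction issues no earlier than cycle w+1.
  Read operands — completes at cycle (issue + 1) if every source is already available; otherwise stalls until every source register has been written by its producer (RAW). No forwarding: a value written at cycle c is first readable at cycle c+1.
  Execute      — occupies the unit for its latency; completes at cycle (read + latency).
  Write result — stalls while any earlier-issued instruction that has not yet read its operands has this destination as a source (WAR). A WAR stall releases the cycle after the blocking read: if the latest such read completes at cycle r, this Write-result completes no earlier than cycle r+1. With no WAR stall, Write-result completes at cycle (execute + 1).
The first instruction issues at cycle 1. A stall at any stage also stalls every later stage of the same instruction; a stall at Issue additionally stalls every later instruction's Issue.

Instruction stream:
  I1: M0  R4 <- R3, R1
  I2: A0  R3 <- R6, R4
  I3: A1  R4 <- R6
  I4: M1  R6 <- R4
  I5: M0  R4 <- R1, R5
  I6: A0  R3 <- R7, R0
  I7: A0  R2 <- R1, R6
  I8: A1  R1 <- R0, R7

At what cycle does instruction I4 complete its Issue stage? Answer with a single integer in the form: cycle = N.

cycle = 10

cycle 1: I1 issues→M0
cycle 2: I1 reads | I2 issues→A0
cycle 7: I1 exec-done
cycle 8: I1 writes R4
cycle 9: I2 reads | I3 issues→A1
cycle 10: I2 exec-done | I3 reads | I4 issues→M1
cycle 11: I2 writes R3
cycle 12: I3 exec-done
cycle 13: I3 writes R4
cycle 14: I4 reads | I5 issues→M0
cycle 15: I5 reads | I6 issues→A0
cycle 16: I6 reads
cycle 17: I6 exec-done
cycle 18: I6 writes R3
cycle 19: I4 exec-done | I7 issues→A0
cycle 20: I4 writes R6 | I5 exec-done | I8 issues→A1
cycle 21: I5 writes R4 | I7 reads | I8 reads
cycle 22: I7 exec-done
cycle 23: I7 writes R2 | I8 exec-done
cycle 24: I8 writes R1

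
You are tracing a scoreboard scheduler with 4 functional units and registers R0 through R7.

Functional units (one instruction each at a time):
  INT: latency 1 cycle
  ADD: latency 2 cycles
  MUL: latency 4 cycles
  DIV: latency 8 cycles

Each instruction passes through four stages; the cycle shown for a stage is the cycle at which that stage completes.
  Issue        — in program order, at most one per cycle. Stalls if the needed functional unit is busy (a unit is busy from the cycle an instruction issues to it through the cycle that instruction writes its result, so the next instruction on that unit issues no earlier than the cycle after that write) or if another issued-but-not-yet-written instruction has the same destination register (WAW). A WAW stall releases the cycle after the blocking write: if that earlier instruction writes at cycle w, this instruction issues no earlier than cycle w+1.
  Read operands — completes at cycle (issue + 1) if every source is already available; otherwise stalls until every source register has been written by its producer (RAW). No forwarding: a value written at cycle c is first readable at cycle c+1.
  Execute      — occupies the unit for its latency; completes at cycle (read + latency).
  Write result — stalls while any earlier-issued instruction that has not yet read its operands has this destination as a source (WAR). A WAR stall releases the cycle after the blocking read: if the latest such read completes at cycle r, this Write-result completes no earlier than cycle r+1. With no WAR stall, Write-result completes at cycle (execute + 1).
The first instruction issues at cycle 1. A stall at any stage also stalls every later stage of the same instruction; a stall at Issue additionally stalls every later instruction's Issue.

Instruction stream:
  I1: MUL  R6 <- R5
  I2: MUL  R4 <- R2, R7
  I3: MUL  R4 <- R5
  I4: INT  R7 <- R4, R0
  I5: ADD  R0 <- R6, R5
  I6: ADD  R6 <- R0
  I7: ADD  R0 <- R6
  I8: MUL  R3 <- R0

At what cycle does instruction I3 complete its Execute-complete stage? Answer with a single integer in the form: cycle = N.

cycle = 20

I1: IS=1 RO=2 EX=6 WR=7
I2: IS=8 RO=9 EX=13 WR=14  [struct: MUL busy until I1 writes@7]
I3: IS=15 RO=16 EX=20 WR=21  [struct: MUL busy until I2 writes@14]
I4: IS=16 RO=22 EX=23 WR=24  [RAW R4: wait I3 write@21]
I5: IS=17 RO=18 EX=20 WR=23  [WAR R0: wait I4 read@22]
I6: IS=24 RO=25 EX=27 WR=28  [struct: ADD busy until I5 writes@23]
I7: IS=29 RO=30 EX=32 WR=33  [struct: ADD busy until I6 writes@28]
I8: IS=30 RO=34 EX=38 WR=39  [RAW R0: wait I7 write@33]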